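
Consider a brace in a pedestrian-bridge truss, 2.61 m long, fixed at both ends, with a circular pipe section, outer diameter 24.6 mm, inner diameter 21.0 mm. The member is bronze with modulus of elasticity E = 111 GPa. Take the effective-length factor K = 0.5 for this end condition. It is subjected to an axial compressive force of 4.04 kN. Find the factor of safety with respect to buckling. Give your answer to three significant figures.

d_o = 24.6 mm, d_i = 21.0 mm
I = π(d_o⁴ − d_i⁴)/64 = π(24.6⁴ − 21.00⁴)/64 = 8.430×10^3 mm⁴
I = 8.430×10^3 mm⁴ = 8.430×10^-9 m⁴
Effective length L_e = K·L = 0.5 × 2.61 = 1.305 m
P_cr = π²EI / L_e² = π² × 111×10⁹ × 8.430×10^-9 / 1.305² = 5.423×10^3 N
Factor of safety n = P_cr / P = 5.4230 / 4.04 = 1.34

n ≈ 1.34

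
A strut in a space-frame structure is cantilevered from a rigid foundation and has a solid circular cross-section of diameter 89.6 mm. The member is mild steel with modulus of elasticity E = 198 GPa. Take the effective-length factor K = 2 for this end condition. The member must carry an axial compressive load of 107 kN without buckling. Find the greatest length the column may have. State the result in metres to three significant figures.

I = πd⁴/64 = π×89.6⁴/64 = 3.164×10^6 mm⁴
I = 3.164×10^-6 m⁴
At the buckling limit P_cr = P = 1.070×10^5 N
From P_cr = π²EI/(K·L)²:  L = (1/K)·√(π²EI/P_cr) = (1/2)·√(π²×1.98×10^11×3.164×10^-6/1.070×10^5)
L = 3.80 m

L_max ≈ 3.80 m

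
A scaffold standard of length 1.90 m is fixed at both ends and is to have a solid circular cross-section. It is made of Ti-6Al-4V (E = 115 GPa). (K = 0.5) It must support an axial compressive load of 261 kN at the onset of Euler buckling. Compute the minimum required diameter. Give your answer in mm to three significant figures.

d ≈ 45.3 mm

L_e = K·L = 0.5 × 1.90 = 0.9500 m
Required I = P_cr·L_e²/(π²E) = 2.610×10^5 × 0.9500² / (π² × 1.15×10^11) = 2.075×10^-7 m⁴
I_req = 2.075×10^5 mm⁴
Solid circle: I = πd⁴/64  ⇒  d = (64I/π)^(1/4) = (64×2.075×10^5/π)^(1/4) = 45.3 mm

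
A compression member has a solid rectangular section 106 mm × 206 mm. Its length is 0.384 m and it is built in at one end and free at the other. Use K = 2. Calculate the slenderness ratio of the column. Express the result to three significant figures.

For a rectangle r_min = b/√12 = 106/√12 = 30.60 mm
L_e = K·L = 2 × 0.384 m = 0.7680 m = 768.00 mm
λ = L_e / r_min = 768.00 / 30.60 = 25.1

λ ≈ 25.1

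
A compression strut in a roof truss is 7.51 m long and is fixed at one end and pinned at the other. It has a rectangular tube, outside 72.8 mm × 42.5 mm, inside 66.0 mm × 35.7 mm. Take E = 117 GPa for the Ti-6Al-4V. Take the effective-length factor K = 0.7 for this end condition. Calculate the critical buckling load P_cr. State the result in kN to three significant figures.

P_cr ≈ 9.00 kN

Weak-axis I_min = (h_o·b_o³ − h_i·b_i³)/12 with b_o = 42.5, b_i = 35.70 mm (shorter outer/inner sides).
I_min = (72.8×42.5³ − 66.00×35.70³)/12 = 2.155×10^5 mm⁴
I = 2.155×10^5 mm⁴ = 2.155×10^-7 m⁴
Effective length L_e = K·L = 0.7 × 7.51 = 5.257 m
P_cr = π²EI / L_e² = π² × 117×10⁹ × 2.155×10^-7 / 5.257² = 9.003×10^3 N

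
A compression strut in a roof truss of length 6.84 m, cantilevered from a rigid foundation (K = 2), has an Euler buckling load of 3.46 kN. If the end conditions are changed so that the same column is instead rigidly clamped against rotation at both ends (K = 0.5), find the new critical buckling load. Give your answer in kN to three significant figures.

P_cr ∝ 1/K², so P_cr,new = P_cr,old × (K_old/K_new)² = 3.46 × (2/0.5)²
= 3.46 × 16.00 = 55.4 kN

P_cr ≈ 55.4 kN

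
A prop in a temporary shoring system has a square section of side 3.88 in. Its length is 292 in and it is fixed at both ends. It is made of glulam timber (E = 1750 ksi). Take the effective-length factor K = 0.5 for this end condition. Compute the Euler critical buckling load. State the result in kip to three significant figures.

P_cr ≈ 15.3 kip

I = a⁴/12 = 3.88⁴/12 = 18.89 in⁴
Effective length L_e = K·L = 0.5 × 292 = 146.0 in
P_cr = π²EI / L_e² = π² × 1750×10³ × 18.89 / 146.0² = 1.530×10^4 lb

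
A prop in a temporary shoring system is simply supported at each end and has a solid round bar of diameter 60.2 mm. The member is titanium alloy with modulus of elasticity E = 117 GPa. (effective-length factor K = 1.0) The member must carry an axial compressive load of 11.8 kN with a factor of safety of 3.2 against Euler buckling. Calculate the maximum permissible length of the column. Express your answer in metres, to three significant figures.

L_max ≈ 4.44 m

I = πd⁴/64 = π×60.2⁴/64 = 6.447×10^5 mm⁴
I = 6.447×10^-7 m⁴
Required critical load P_cr = n·P = 3.2 × 11.8 = 37.76 kN = 3.776×10^4 N
From P_cr = π²EI/(K·L)²:  L = (1/K)·√(π²EI/P_cr) = (1/1)·√(π²×1.17×10^11×6.447×10^-7/3.776×10^4)
L = 4.44 m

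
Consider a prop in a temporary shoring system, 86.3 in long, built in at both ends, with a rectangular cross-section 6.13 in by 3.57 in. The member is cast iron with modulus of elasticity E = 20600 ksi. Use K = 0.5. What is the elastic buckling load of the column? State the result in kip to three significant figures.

P_cr ≈ 2540 kip

Buckling occurs about the weak axis: I_min = h·b³/12 with b = 3.57 in (the shorter side).
I_min = 6.13×3.57³/12 = 23.24 in⁴
Effective length L_e = K·L = 0.5 × 86.3 = 43.15 in
P_cr = π²EI / L_e² = π² × 20600×10³ × 23.24 / 43.15² = 2.538×10^6 lb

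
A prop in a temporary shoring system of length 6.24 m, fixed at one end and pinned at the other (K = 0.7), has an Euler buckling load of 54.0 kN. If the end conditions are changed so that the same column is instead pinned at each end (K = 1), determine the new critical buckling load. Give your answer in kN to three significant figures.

P_cr ≈ 26.5 kN

P_cr ∝ 1/K², so P_cr,new = P_cr,old × (K_old/K_new)² = 54.0 × (0.7/1)²
= 54.0 × 0.4900 = 26.5 kN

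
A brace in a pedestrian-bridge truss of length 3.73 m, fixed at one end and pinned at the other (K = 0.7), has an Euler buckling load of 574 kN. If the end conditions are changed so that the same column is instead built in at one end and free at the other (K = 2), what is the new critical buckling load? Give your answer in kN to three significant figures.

P_cr ∝ 1/K², so P_cr,new = P_cr,old × (K_old/K_new)² = 574 × (0.7/2)²
= 574 × 0.1225 = 70.3 kN

P_cr ≈ 70.3 kN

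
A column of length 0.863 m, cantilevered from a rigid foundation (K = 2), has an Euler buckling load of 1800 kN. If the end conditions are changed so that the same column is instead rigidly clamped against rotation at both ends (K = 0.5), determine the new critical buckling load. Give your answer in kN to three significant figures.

P_cr ≈ 28800 kN

P_cr ∝ 1/K², so P_cr,new = P_cr,old × (K_old/K_new)² = 1800 × (2/0.5)²
= 1800 × 16.00 = 28800 kN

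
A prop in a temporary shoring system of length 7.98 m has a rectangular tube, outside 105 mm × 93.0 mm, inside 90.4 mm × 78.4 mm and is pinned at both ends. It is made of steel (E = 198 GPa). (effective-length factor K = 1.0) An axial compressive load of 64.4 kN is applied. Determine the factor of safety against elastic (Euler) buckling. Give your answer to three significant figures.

n ≈ 1.62

Weak-axis I_min = (h_o·b_o³ − h_i·b_i³)/12 with b_o = 93.0, b_i = 78.40 mm (shorter outer/inner sides).
I_min = (105×93.0³ − 90.40×78.40³)/12 = 3.408×10^6 mm⁴
I = 3.408×10^6 mm⁴ = 3.408×10^-6 m⁴
Effective length L_e = K·L = 1 × 7.98 = 7.980 m
P_cr = π²EI / L_e² = π² × 198×10⁹ × 3.408×10^-6 / 7.980² = 1.046×10^5 N
Factor of safety n = P_cr / P = 104.58 / 64.4 = 1.62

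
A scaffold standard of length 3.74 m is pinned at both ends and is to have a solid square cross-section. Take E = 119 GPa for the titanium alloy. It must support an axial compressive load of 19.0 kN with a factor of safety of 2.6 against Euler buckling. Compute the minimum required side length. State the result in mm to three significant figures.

Required P_cr = n·P = 2.6 × 19.0 = 49.40 kN
L_e = K·L = 1 × 3.74 = 3.740 m
Required I = P_cr·L_e²/(π²E) = 4.940×10^4 × 3.740² / (π² × 1.19×10^11) = 5.883×10^-7 m⁴
I_req = 5.883×10^5 mm⁴
Solid square: I = a⁴/12  ⇒  a = (12I)^(1/4) = (12×5.883×10^5)^(1/4) = 51.5 mm

a ≈ 51.5 mm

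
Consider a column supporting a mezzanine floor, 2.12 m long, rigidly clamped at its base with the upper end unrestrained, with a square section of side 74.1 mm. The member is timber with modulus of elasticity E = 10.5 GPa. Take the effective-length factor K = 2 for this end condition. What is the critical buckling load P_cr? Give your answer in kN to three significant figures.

I = a⁴/12 = 74.1⁴/12 = 2.512×10^6 mm⁴
I = 2.512×10^6 mm⁴ = 2.512×10^-6 m⁴
Effective length L_e = K·L = 2 × 2.12 = 4.240 m
P_cr = π²EI / L_e² = π² × 10.5×10⁹ × 2.512×10^-6 / 4.240² = 1.448×10^4 N

P_cr ≈ 14.5 kN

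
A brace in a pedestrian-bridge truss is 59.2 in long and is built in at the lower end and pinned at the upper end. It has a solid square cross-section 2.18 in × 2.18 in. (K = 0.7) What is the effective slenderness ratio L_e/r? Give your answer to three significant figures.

For a square r = a/√12 = 2.18/√12 = 0.6293 in
L_e = K·L = 0.7 × 59.2 = 41.44 in
λ = L_e / r_min = 41.440 / 0.6293 = 65.8

λ ≈ 65.8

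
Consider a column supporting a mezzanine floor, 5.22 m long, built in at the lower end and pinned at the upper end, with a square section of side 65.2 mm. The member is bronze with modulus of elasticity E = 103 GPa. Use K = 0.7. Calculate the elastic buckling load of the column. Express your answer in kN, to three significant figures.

P_cr ≈ 115 kN

I = a⁴/12 = 65.2⁴/12 = 1.506×10^6 mm⁴
I = 1.506×10^6 mm⁴ = 1.506×10^-6 m⁴
Effective length L_e = K·L = 0.7 × 5.22 = 3.654 m
P_cr = π²EI / L_e² = π² × 103×10⁹ × 1.506×10^-6 / 3.654² = 1.147×10^5 N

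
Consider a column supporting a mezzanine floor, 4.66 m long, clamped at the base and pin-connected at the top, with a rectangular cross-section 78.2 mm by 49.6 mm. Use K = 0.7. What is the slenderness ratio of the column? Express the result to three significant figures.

λ ≈ 228

For a rectangle r_min = b/√12 = 49.6/√12 = 14.32 mm
L_e = K·L = 0.7 × 4.66 m = 3.262 m = 3262.0 mm
λ = L_e / r_min = 3262.0 / 14.32 = 228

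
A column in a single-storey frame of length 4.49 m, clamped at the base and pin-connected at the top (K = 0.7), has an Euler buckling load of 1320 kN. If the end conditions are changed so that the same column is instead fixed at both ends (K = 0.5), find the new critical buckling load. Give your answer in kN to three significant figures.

P_cr ∝ 1/K², so P_cr,new = P_cr,old × (K_old/K_new)² = 1320 × (0.7/0.5)²
= 1320 × 1.960 = 2590 kN

P_cr ≈ 2590 kN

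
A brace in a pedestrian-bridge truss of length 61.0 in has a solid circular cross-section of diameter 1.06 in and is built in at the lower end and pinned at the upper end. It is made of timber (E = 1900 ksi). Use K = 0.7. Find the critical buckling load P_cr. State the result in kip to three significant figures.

I = πd⁴/64 = π×1.06⁴/64 = 6.197×10^-2 in⁴
Effective length L_e = K·L = 0.7 × 61.0 = 42.70 in
P_cr = π²EI / L_e² = π² × 1900×10³ × 6.197×10^-2 / 42.70² = 637.4 lb

P_cr ≈ 0.637 kip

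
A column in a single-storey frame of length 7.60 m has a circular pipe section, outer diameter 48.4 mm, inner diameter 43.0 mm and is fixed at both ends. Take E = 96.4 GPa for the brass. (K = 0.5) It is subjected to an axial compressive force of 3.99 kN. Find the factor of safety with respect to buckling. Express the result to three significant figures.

n ≈ 1.68

d_o = 48.4 mm, d_i = 43.0 mm
I = π(d_o⁴ − d_i⁴)/64 = π(48.4⁴ − 43.00⁴)/64 = 1.016×10^5 mm⁴
I = 1.016×10^5 mm⁴ = 1.016×10^-7 m⁴
Effective length L_e = K·L = 0.5 × 7.60 = 3.800 m
P_cr = π²EI / L_e² = π² × 96.4×10⁹ × 1.016×10^-7 / 3.800² = 6.691×10^3 N
Factor of safety n = P_cr / P = 6.6911 / 3.99 = 1.68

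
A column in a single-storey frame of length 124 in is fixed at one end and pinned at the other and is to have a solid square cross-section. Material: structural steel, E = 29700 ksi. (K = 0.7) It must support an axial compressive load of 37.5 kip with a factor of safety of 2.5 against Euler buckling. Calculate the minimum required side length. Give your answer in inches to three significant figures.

a ≈ 2.32 in

Required P_cr = n·P = 2.5 × 37.5 = 93.75 kip
L_e = K·L = 0.7 × 124 = 86.80 in
Required I = P_cr·L_e²/(π²E) = 9.375×10^4 × 86.80² / (π² × 2.97×10^7) = 2.410 in⁴
Solid square: I = a⁴/12  ⇒  a = (12I)^(1/4) = (12×2.410)^(1/4) = 2.32 in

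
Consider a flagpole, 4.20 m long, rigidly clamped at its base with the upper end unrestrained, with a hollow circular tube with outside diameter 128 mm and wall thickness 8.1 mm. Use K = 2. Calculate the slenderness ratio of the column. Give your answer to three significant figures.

λ ≈ 198

Inner diameter d_i = 128 − 2×8.1 = 111.8 mm
I = π(d_o⁴ − d_i⁴)/64 = π(128⁴ − 111.8⁴)/64 = 5.508×10^6 mm⁴
A = 3.051×10^3 mm²;  r_min = √(I/A) = √(5.508×10^6/3.051×10^3) = 42.49 mm
L_e = K·L = 2 × 4.20 m = 8.400 m = 8400.0 mm
λ = L_e / r_min = 8400.0 / 42.49 = 198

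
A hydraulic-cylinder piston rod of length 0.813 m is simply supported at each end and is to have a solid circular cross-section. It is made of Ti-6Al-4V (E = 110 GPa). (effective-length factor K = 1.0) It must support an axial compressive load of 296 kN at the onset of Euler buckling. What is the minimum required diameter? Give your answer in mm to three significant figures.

L_e = K·L = 1 × 0.813 = 0.8130 m
Required I = P_cr·L_e²/(π²E) = 2.960×10^5 × 0.8130² / (π² × 1.10×10^11) = 1.802×10^-7 m⁴
I_req = 1.802×10^5 mm⁴
Solid circle: I = πd⁴/64  ⇒  d = (64I/π)^(1/4) = (64×1.802×10^5/π)^(1/4) = 43.8 mm

d ≈ 43.8 mm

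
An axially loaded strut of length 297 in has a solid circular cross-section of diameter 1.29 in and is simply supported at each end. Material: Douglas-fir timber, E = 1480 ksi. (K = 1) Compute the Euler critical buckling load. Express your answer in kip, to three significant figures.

I = πd⁴/64 = π×1.29⁴/64 = 0.1359 in⁴
Effective length L_e = K·L = 1 × 297 = 297.0 in
P_cr = π²EI / L_e² = π² × 1480×10³ × 0.1359 / 297.0² = 22.51 lb

P_cr ≈ 0.0225 kip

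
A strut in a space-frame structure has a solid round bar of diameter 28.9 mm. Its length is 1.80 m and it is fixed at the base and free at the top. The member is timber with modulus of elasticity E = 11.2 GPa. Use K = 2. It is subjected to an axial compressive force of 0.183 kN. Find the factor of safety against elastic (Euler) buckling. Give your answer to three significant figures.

n ≈ 1.60

I = πd⁴/64 = π×28.9⁴/64 = 3.424×10^4 mm⁴
I = 3.424×10^4 mm⁴ = 3.424×10^-8 m⁴
Effective length L_e = K·L = 2 × 1.80 = 3.600 m
P_cr = π²EI / L_e² = π² × 11.2×10⁹ × 3.424×10^-8 / 3.600² = 292.1 N
Factor of safety n = P_cr / P = 0.29206 / 0.183 = 1.60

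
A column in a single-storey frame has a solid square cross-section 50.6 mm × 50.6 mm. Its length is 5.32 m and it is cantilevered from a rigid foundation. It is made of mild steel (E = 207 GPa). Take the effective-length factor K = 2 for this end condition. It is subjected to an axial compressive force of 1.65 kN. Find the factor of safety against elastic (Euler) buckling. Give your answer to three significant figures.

n ≈ 5.97

I = a⁴/12 = 50.6⁴/12 = 5.463×10^5 mm⁴
I = 5.463×10^5 mm⁴ = 5.463×10^-7 m⁴
Effective length L_e = K·L = 2 × 5.32 = 10.64 m
P_cr = π²EI / L_e² = π² × 207×10⁹ × 5.463×10^-7 / 10.64² = 9.858×10^3 N
Factor of safety n = P_cr / P = 9.8584 / 1.65 = 5.97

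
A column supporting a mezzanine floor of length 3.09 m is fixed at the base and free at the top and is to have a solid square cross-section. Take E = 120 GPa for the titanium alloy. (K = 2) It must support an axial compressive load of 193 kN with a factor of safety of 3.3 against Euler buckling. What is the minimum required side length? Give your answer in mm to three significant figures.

a ≈ 125 mm

Required P_cr = n·P = 3.3 × 193 = 636.9 kN
L_e = K·L = 2 × 3.09 = 6.180 m
Required I = P_cr·L_e²/(π²E) = 6.369×10^5 × 6.180² / (π² × 1.20×10^11) = 2.054×10^-5 m⁴
I_req = 2.054×10^7 mm⁴
Solid square: I = a⁴/12  ⇒  a = (12I)^(1/4) = (12×2.054×10^7)^(1/4) = 125 mm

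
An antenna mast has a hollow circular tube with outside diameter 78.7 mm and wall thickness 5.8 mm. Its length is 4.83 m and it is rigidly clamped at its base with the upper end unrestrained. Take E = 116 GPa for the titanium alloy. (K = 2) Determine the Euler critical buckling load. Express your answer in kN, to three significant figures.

Inner diameter d_i = 78.7 − 2×5.8 = 67.10 mm
I = π(d_o⁴ − d_i⁴)/64 = π(78.7⁴ − 67.10⁴)/64 = 8.880×10^5 mm⁴
I = 8.880×10^5 mm⁴ = 8.880×10^-7 m⁴
Effective length L_e = K·L = 2 × 4.83 = 9.660 m
P_cr = π²EI / L_e² = π² × 116×10⁹ × 8.880×10^-7 / 9.660² = 1.089×10^4 N

P_cr ≈ 10.9 kN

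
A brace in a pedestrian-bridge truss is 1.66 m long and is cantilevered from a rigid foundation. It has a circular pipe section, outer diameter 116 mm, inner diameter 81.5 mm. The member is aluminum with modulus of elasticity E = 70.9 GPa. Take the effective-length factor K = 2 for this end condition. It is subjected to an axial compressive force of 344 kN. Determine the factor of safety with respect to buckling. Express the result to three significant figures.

d_o = 116 mm, d_i = 81.5 mm
I = π(d_o⁴ − d_i⁴)/64 = π(116⁴ − 81.50⁴)/64 = 6.722×10^6 mm⁴
I = 6.722×10^6 mm⁴ = 6.722×10^-6 m⁴
Effective length L_e = K·L = 2 × 1.66 = 3.320 m
P_cr = π²EI / L_e² = π² × 70.9×10⁹ × 6.722×10^-6 / 3.320² = 4.268×10^5 N
Factor of safety n = P_cr / P = 426.76 / 344 = 1.24

n ≈ 1.24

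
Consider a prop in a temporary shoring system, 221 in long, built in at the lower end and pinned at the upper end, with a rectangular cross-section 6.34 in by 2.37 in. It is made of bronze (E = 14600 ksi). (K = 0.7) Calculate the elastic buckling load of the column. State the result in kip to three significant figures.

P_cr ≈ 42.3 kip

Buckling occurs about the weak axis: I_min = h·b³/12 with b = 2.37 in (the shorter side).
I_min = 6.34×2.37³/12 = 7.033 in⁴
Effective length L_e = K·L = 0.7 × 221 = 154.7 in
P_cr = π²EI / L_e² = π² × 14600×10³ × 7.033 / 154.7² = 4.235×10^4 lb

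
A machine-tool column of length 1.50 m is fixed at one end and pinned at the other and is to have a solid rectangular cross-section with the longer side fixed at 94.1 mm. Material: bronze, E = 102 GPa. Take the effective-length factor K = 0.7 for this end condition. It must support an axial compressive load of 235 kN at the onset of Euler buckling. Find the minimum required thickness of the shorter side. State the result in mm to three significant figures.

L_e = K·L = 0.7 × 1.50 = 1.050 m
Required I = P_cr·L_e²/(π²E) = 2.350×10^5 × 1.050² / (π² × 1.02×10^11) = 2.574×10^-7 m⁴
I_req = 2.574×10^5 mm⁴
Rectangle, weak axis: I_min = h·b³/12 with h = 94.1 mm fixed  ⇒  b = (12I/h)^(1/3) = 32.0 mm

b ≈ 32.0 mm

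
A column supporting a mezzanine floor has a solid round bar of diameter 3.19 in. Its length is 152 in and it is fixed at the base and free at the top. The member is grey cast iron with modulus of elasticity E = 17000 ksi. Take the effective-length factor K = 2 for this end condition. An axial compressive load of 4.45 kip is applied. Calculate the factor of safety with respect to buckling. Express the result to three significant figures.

n ≈ 2.07

I = πd⁴/64 = π×3.19⁴/64 = 5.083 in⁴
Effective length L_e = K·L = 2 × 152 = 304.0 in
P_cr = π²EI / L_e² = π² × 17000×10³ × 5.083 / 304.0² = 9.229×10^3 lb
Factor of safety n = P_cr / P = 9.2286 / 4.45 = 2.07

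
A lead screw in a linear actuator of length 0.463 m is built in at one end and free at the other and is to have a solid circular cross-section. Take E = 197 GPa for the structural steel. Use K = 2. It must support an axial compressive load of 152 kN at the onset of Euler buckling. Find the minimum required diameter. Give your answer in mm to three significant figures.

L_e = K·L = 2 × 0.463 = 0.9260 m
Required I = P_cr·L_e²/(π²E) = 1.520×10^5 × 0.9260² / (π² × 1.97×10^11) = 6.703×10^-8 m⁴
I_req = 6.703×10^4 mm⁴
Solid circle: I = πd⁴/64  ⇒  d = (64I/π)^(1/4) = (64×6.703×10^4/π)^(1/4) = 34.2 mm

d ≈ 34.2 mm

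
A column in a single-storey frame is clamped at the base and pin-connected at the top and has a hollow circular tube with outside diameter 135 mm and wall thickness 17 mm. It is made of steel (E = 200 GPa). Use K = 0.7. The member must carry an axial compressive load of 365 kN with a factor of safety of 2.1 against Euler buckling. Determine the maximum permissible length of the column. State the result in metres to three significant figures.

Inner diameter d_i = 135 − 2×17 = 101.0 mm
I = π(d_o⁴ − d_i⁴)/64 = π(135⁴ − 101.0⁴)/64 = 1.120×10^7 mm⁴
I = 1.120×10^-5 m⁴
Required critical load P_cr = n·P = 2.1 × 365 = 766.5 kN = 7.665×10^5 N
From P_cr = π²EI/(K·L)²:  L = (1/K)·√(π²EI/P_cr) = (1/0.7)·√(π²×2.00×10^11×1.120×10^-5/7.665×10^5)
L = 7.67 m

L_max ≈ 7.67 m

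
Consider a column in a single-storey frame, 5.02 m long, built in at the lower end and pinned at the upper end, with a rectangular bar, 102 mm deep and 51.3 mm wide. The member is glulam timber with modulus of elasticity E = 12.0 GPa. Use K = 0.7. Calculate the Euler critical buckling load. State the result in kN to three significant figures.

Buckling occurs about the weak axis: I_min = h·b³/12 with b = 51.3 mm (the shorter side).
I_min = 102×51.3³/12 = 1.148×10^6 mm⁴
I = 1.148×10^6 mm⁴ = 1.148×10^-6 m⁴
Effective length L_e = K·L = 0.7 × 5.02 = 3.514 m
P_cr = π²EI / L_e² = π² × 12.0×10⁹ × 1.148×10^-6 / 3.514² = 1.101×10^4 N

P_cr ≈ 11.0 kN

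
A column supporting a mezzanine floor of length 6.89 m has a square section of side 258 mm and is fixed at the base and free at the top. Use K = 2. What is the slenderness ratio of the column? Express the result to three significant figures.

For a square r = a/√12 = 258/√12 = 74.48 mm
L_e = K·L = 2 × 6.89 m = 13.78 m = 13780 mm
λ = L_e / r_min = 13780 / 74.48 = 185

λ ≈ 185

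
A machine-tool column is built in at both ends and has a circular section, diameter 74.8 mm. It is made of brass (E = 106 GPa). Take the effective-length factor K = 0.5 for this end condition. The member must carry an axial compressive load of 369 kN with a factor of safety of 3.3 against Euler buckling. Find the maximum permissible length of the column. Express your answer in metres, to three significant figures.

I = πd⁴/64 = π×74.8⁴/64 = 1.537×10^6 mm⁴
I = 1.537×10^-6 m⁴
Required critical load P_cr = n·P = 3.3 × 369 = 1218 kN = 1.218×10^6 N
From P_cr = π²EI/(K·L)²:  L = (1/K)·√(π²EI/P_cr) = (1/0.5)·√(π²×1.06×10^11×1.537×10^-6/1.218×10^6)
L = 2.30 m

L_max ≈ 2.30 m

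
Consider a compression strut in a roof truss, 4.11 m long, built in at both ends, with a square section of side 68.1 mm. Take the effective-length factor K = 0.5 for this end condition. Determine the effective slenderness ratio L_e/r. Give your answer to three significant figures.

I = a⁴/12 = 68.1⁴/12 = 1.792×10^6 mm⁴
A = 4.638×10^3 mm²;  r_min = √(I/A) = √(1.792×10^6/4.638×10^3) = 19.66 mm
L_e = K·L = 0.5 × 4.11 m = 2.055 m = 2055.0 mm
λ = L_e / r_min = 2055.0 / 19.66 = 105

λ ≈ 105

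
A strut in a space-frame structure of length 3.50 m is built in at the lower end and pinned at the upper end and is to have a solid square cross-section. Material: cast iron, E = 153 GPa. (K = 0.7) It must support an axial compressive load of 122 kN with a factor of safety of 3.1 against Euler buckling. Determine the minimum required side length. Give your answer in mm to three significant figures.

Required P_cr = n·P = 3.1 × 122 = 378.2 kN
L_e = K·L = 0.7 × 3.50 = 2.450 m
Required I = P_cr·L_e²/(π²E) = 3.782×10^5 × 2.450² / (π² × 1.53×10^11) = 1.503×10^-6 m⁴
I_req = 1.503×10^6 mm⁴
Solid square: I = a⁴/12  ⇒  a = (12I)^(1/4) = (12×1.503×10^6)^(1/4) = 65.2 mm

a ≈ 65.2 mm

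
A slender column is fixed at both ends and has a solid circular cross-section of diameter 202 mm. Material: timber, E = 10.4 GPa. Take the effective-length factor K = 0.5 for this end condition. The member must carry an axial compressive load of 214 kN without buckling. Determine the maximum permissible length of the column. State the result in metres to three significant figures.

L_max ≈ 12.5 m

I = πd⁴/64 = π×202⁴/64 = 8.173×10^7 mm⁴
I = 8.173×10^-5 m⁴
At the buckling limit P_cr = P = 2.140×10^5 N
From P_cr = π²EI/(K·L)²:  L = (1/K)·√(π²EI/P_cr) = (1/0.5)·√(π²×1.04×10^10×8.173×10^-5/2.140×10^5)
L = 12.5 m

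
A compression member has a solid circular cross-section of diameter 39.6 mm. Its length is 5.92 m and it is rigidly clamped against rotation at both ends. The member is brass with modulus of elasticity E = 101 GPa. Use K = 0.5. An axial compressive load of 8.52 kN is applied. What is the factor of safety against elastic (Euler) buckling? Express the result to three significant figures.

I = πd⁴/64 = π×39.6⁴/64 = 1.207×10^5 mm⁴
I = 1.207×10^5 mm⁴ = 1.207×10^-7 m⁴
Effective length L_e = K·L = 0.5 × 5.92 = 2.960 m
P_cr = π²EI / L_e² = π² × 101×10⁹ × 1.207×10^-7 / 2.960² = 1.373×10^4 N
Factor of safety n = P_cr / P = 13.734 / 8.52 = 1.61

n ≈ 1.61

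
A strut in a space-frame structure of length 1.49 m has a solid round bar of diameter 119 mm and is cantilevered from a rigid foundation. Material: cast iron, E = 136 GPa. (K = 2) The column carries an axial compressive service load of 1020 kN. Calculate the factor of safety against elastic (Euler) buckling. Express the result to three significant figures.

I = πd⁴/64 = π×119⁴/64 = 9.844×10^6 mm⁴
I = 9.844×10^6 mm⁴ = 9.844×10^-6 m⁴
Effective length L_e = K·L = 2 × 1.49 = 2.980 m
P_cr = π²EI / L_e² = π² × 136×10⁹ × 9.844×10^-6 / 2.980² = 1.488×10^6 N
Factor of safety n = P_cr / P = 1487.9 / 1020 = 1.46

n ≈ 1.46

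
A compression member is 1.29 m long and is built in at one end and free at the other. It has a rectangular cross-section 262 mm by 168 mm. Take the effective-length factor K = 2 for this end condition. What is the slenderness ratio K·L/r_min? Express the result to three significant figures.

For a rectangle r_min = b/√12 = 168/√12 = 48.50 mm
L_e = K·L = 2 × 1.29 m = 2.580 m = 2580.0 mm
λ = L_e / r_min = 2580.0 / 48.50 = 53.2

λ ≈ 53.2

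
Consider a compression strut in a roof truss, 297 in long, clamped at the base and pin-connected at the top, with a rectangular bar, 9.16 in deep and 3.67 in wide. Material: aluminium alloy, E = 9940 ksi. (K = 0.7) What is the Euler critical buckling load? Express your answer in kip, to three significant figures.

Buckling occurs about the weak axis: I_min = h·b³/12 with b = 3.67 in (the shorter side).
I_min = 9.16×3.67³/12 = 37.73 in⁴
Effective length L_e = K·L = 0.7 × 297 = 207.9 in
P_cr = π²EI / L_e² = π² × 9940×10³ × 37.73 / 207.9² = 8.564×10^4 lb

P_cr ≈ 85.6 kip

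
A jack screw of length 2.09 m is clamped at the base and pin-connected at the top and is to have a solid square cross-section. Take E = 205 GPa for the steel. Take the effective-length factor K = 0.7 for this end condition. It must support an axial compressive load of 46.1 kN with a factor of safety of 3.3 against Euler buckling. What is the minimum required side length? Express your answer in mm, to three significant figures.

Required P_cr = n·P = 3.3 × 46.1 = 152.1 kN
L_e = K·L = 0.7 × 2.09 = 1.463 m
Required I = P_cr·L_e²/(π²E) = 1.521×10^5 × 1.463² / (π² × 2.05×10^11) = 1.609×10^-7 m⁴
I_req = 1.609×10^5 mm⁴
Solid square: I = a⁴/12  ⇒  a = (12I)^(1/4) = (12×1.609×10^5)^(1/4) = 37.3 mm

a ≈ 37.3 mm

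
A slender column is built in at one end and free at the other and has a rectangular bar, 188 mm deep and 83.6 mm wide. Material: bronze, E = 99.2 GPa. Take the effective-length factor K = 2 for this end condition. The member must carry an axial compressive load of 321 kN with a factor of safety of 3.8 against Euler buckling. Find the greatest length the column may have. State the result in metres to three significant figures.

Buckling occurs about the weak axis: I_min = h·b³/12 with b = 83.6 mm (the shorter side).
I_min = 188×83.6³/12 = 9.154×10^6 mm⁴
I = 9.154×10^-6 m⁴
Required critical load P_cr = n·P = 3.8 × 321 = 1220 kN = 1.220×10^6 N
From P_cr = π²EI/(K·L)²:  L = (1/K)·√(π²EI/P_cr) = (1/2)·√(π²×9.92×10^10×9.154×10^-6/1.220×10^6)
L = 1.36 m

L_max ≈ 1.36 m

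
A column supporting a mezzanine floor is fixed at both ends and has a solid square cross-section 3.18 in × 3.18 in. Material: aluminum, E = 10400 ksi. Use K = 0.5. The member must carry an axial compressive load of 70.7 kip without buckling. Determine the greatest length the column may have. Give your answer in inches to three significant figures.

I = a⁴/12 = 3.18⁴/12 = 8.522 in⁴
At the buckling limit P_cr = P = 7.070×10^4 lb
From P_cr = π²EI/(K·L)²:  L = (1/K)·√(π²EI/P_cr) = (1/0.5)·√(π²×1.04×10^7×8.522/7.070×10^4)
L = 222 in

L_max ≈ 222 in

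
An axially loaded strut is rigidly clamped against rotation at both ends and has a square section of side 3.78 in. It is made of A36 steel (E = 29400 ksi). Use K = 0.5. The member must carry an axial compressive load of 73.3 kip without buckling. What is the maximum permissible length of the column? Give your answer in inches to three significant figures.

L_max ≈ 519 in

I = a⁴/12 = 3.78⁴/12 = 17.01 in⁴
At the buckling limit P_cr = P = 7.330×10^4 lb
From P_cr = π²EI/(K·L)²:  L = (1/K)·√(π²EI/P_cr) = (1/0.5)·√(π²×2.94×10^7×17.01/7.330×10^4)
L = 519 in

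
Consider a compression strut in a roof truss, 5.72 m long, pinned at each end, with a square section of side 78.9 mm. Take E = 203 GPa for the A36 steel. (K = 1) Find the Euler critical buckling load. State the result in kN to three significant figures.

I = a⁴/12 = 78.9⁴/12 = 3.229×10^6 mm⁴
I = 3.229×10^6 mm⁴ = 3.229×10^-6 m⁴
Effective length L_e = K·L = 1 × 5.72 = 5.720 m
P_cr = π²EI / L_e² = π² × 203×10⁹ × 3.229×10^-6 / 5.720² = 1.978×10^5 N

P_cr ≈ 198 kN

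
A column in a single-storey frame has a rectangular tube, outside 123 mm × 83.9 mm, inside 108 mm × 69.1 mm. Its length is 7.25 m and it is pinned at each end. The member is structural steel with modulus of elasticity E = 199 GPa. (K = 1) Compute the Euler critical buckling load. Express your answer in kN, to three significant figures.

P_cr ≈ 115 kN

Weak-axis I_min = (h_o·b_o³ − h_i·b_i³)/12 with b_o = 83.9, b_i = 69.10 mm (shorter outer/inner sides).
I_min = (123×83.9³ − 108.0×69.10³)/12 = 3.084×10^6 mm⁴
I = 3.084×10^6 mm⁴ = 3.084×10^-6 m⁴
Effective length L_e = K·L = 1 × 7.25 = 7.250 m
P_cr = π²EI / L_e² = π² × 199×10⁹ × 3.084×10^-6 / 7.250² = 1.152×10^5 N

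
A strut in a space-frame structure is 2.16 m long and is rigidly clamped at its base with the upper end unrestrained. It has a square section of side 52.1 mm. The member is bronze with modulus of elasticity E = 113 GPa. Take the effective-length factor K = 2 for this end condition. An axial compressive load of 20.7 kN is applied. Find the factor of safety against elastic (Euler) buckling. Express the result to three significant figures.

n ≈ 1.77

I = a⁴/12 = 52.1⁴/12 = 6.140×10^5 mm⁴
I = 6.140×10^5 mm⁴ = 6.140×10^-7 m⁴
Effective length L_e = K·L = 2 × 2.16 = 4.320 m
P_cr = π²EI / L_e² = π² × 113×10⁹ × 6.140×10^-7 / 4.320² = 3.669×10^4 N
Factor of safety n = P_cr / P = 36.693 / 20.7 = 1.77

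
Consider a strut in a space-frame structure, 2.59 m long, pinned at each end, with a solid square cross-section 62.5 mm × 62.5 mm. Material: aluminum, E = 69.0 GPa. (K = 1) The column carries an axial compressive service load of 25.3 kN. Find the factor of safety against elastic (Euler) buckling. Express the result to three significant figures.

I = a⁴/12 = 62.5⁴/12 = 1.272×10^6 mm⁴
I = 1.272×10^6 mm⁴ = 1.272×10^-6 m⁴
Effective length L_e = K·L = 1 × 2.59 = 2.590 m
P_cr = π²EI / L_e² = π² × 69.0×10⁹ × 1.272×10^-6 / 2.590² = 1.291×10^5 N
Factor of safety n = P_cr / P = 129.09 / 25.3 = 5.10

n ≈ 5.10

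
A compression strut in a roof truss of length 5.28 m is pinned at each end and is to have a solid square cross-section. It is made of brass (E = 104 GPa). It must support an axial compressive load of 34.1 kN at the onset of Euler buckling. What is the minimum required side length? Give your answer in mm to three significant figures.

a ≈ 57.7 mm

L_e = K·L = 1 × 5.28 = 5.280 m
Required I = P_cr·L_e²/(π²E) = 3.410×10^4 × 5.280² / (π² × 1.04×10^11) = 9.262×10^-7 m⁴
I_req = 9.262×10^5 mm⁴
Solid square: I = a⁴/12  ⇒  a = (12I)^(1/4) = (12×9.262×10^5)^(1/4) = 57.7 mm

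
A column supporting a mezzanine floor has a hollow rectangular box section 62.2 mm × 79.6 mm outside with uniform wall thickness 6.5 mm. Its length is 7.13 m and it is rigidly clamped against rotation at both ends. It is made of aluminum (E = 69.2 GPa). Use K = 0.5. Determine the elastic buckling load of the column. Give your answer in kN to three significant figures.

Inner dimensions: h_i = 79.6 − 2×6.5 = 66.60 mm, b_i = 62.2 − 2×6.5 = 49.20 mm
Weak-axis I_min = (h_o·b_o³ − h_i·b_i³)/12 with b_o = 62.2, b_i = 49.20 mm (shorter outer/inner sides).
I_min = (79.6×62.2³ − 66.60×49.20³)/12 = 9.353×10^5 mm⁴
I = 9.353×10^5 mm⁴ = 9.353×10^-7 m⁴
Effective length L_e = K·L = 0.5 × 7.13 = 3.565 m
P_cr = π²EI / L_e² = π² × 69.2×10⁹ × 9.353×10^-7 / 3.565² = 5.026×10^4 N

P_cr ≈ 50.3 kN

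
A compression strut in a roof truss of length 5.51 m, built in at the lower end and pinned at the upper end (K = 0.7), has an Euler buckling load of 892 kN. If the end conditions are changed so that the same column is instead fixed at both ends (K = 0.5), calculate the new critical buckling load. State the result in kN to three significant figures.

P_cr ≈ 1750 kN

P_cr ∝ 1/K², so P_cr,new = P_cr,old × (K_old/K_new)² = 892 × (0.7/0.5)²
= 892 × 1.960 = 1750 kN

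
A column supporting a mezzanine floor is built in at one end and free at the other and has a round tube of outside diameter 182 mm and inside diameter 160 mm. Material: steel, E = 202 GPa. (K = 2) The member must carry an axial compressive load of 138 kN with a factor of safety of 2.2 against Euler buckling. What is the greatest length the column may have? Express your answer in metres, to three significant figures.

L_max ≈ 5.97 m

d_o = 182 mm, d_i = 160 mm
I = π(d_o⁴ − d_i⁴)/64 = π(182⁴ − 160.0⁴)/64 = 2.169×10^7 mm⁴
I = 2.169×10^-5 m⁴
Required critical load P_cr = n·P = 2.2 × 138 = 303.6 kN = 3.036×10^5 N
From P_cr = π²EI/(K·L)²:  L = (1/K)·√(π²EI/P_cr) = (1/2)·√(π²×2.02×10^11×2.169×10^-5/3.036×10^5)
L = 5.97 m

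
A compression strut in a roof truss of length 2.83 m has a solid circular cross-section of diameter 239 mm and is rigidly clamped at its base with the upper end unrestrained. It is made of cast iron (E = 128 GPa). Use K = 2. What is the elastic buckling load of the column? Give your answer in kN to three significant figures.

P_cr ≈ 6320 kN

I = πd⁴/64 = π×239⁴/64 = 1.602×10^8 mm⁴
I = 1.602×10^8 mm⁴ = 1.602×10^-4 m⁴
Effective length L_e = K·L = 2 × 2.83 = 5.660 m
P_cr = π²EI / L_e² = π² × 128×10⁹ × 1.602×10^-4 / 5.660² = 6.316×10^6 N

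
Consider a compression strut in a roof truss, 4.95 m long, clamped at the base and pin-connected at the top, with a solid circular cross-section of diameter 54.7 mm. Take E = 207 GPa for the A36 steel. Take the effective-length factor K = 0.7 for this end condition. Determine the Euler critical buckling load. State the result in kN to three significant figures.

I = πd⁴/64 = π×54.7⁴/64 = 4.395×10^5 mm⁴
I = 4.395×10^5 mm⁴ = 4.395×10^-7 m⁴
Effective length L_e = K·L = 0.7 × 4.95 = 3.465 m
P_cr = π²EI / L_e² = π² × 207×10⁹ × 4.395×10^-7 / 3.465² = 7.478×10^4 N

P_cr ≈ 74.8 kN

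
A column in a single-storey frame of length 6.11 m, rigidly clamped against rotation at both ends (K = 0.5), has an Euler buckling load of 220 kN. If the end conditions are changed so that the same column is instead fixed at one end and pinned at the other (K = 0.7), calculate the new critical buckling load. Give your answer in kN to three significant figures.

P_cr ∝ 1/K², so P_cr,new = P_cr,old × (K_old/K_new)² = 220 × (0.5/0.7)²
= 220 × 0.5102 = 112 kN

P_cr ≈ 112 kN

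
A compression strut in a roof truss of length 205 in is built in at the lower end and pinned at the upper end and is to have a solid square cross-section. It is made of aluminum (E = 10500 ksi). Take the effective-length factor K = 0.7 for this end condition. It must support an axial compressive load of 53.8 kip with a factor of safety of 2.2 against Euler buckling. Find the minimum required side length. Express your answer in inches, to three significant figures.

Required P_cr = n·P = 2.2 × 53.8 = 118.4 kip
L_e = K·L = 0.7 × 205 = 143.5 in
Required I = P_cr·L_e²/(π²E) = 1.184×10^5 × 143.5² / (π² × 1.05×10^7) = 23.52 in⁴
Solid square: I = a⁴/12  ⇒  a = (12I)^(1/4) = (12×23.52)^(1/4) = 4.10 in

a ≈ 4.10 in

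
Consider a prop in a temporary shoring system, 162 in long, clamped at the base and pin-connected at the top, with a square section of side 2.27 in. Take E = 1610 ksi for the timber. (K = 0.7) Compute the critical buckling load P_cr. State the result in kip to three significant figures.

I = a⁴/12 = 2.27⁴/12 = 2.213 in⁴
Effective length L_e = K·L = 0.7 × 162 = 113.4 in
P_cr = π²EI / L_e² = π² × 1610×10³ × 2.213 / 113.4² = 2.734×10^3 lb

P_cr ≈ 2.73 kip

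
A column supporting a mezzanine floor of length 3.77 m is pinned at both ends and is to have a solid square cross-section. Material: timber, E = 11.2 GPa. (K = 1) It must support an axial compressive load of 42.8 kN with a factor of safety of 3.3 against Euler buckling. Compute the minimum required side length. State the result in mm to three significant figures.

Required P_cr = n·P = 3.3 × 42.8 = 141.2 kN
L_e = K·L = 1 × 3.77 = 3.770 m
Required I = P_cr·L_e²/(π²E) = 1.412×10^5 × 3.770² / (π² × 1.12×10^10) = 1.816×10^-5 m⁴
I_req = 1.816×10^7 mm⁴
Solid square: I = a⁴/12  ⇒  a = (12I)^(1/4) = (12×1.816×10^7)^(1/4) = 121 mm

a ≈ 121 mm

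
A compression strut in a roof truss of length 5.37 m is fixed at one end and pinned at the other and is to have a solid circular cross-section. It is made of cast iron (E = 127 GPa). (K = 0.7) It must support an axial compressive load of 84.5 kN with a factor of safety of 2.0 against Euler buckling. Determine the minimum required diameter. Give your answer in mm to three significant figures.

Required P_cr = n·P = 2.0 × 84.5 = 169.0 kN
L_e = K·L = 0.7 × 5.37 = 3.759 m
Required I = P_cr·L_e²/(π²E) = 1.690×10^5 × 3.759² / (π² × 1.27×10^11) = 1.905×10^-6 m⁴
I_req = 1.905×10^6 mm⁴
Solid circle: I = πd⁴/64  ⇒  d = (64I/π)^(1/4) = (64×1.905×10^6/π)^(1/4) = 78.9 mm

d ≈ 78.9 mm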